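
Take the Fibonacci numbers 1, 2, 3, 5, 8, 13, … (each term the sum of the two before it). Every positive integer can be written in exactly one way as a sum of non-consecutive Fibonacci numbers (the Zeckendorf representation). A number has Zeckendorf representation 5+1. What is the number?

6

5+1 = 6.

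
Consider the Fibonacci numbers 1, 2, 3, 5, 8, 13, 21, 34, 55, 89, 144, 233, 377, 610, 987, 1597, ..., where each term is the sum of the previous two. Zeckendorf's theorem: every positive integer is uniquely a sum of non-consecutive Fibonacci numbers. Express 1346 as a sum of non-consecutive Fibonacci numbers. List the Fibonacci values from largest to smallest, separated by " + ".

1346: greatest Fibonacci not exceeding it is 987, leaving 359
359: greatest Fibonacci not exceeding it is 233, leaving 126
126: greatest Fibonacci not exceeding it is 89, leaving 37
37: greatest Fibonacci not exceeding it is 34, leaving 3
3: greatest Fibonacci not exceeding it is 3, leaving 0
So 1346 = 987 + 233 + 89 + 34 + 3, with no two terms consecutive in the sequence.

987 + 233 + 89 + 34 + 3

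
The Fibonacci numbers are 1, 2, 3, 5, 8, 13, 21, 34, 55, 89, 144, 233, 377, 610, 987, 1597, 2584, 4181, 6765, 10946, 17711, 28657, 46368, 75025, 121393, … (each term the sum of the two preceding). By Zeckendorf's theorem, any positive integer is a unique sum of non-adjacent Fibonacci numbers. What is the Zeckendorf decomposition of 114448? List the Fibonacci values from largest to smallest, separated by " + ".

75025 + 28657 + 6765 + 2584 + 987 + 377 + 34 + 13 + 5 + 1

114448 − 75025 = 39423
39423 − 28657 = 10766
10766 − 6765 = 4001
4001 − 2584 = 1417
1417 − 987 = 430
430 − 377 = 53
53 − 34 = 19
19 − 13 = 6
6 − 5 = 1
1 − 1 = 0
So 114448 = 75025 + 28657 + 6765 + 2584 + 987 + 377 + 34 + 13 + 5 + 1, with no two terms consecutive in the sequence.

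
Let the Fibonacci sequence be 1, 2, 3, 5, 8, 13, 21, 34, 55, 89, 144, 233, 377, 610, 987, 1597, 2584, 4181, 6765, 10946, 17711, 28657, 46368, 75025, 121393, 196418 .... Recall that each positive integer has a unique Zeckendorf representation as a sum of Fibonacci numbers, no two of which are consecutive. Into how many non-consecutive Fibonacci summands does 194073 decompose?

8

Greedy algorithm:
take 121393 (≤ 194073); 194073 − 121393 = 72680
take 46368 (≤ 72680); 72680 − 46368 = 26312
take 17711 (≤ 26312); 26312 − 17711 = 8601
take 6765 (≤ 8601); 8601 − 6765 = 1836
take 1597 (≤ 1836); 1836 − 1597 = 239
take 233 (≤ 239); 239 − 233 = 6
take 5 (≤ 6); 6 − 5 = 1
take 1 (≤ 1); 1 − 1 = 0
194073 = 121393 + 46368 + 17711 + 6765 + 1597 + 233 + 5 + 1, which has 8 terms.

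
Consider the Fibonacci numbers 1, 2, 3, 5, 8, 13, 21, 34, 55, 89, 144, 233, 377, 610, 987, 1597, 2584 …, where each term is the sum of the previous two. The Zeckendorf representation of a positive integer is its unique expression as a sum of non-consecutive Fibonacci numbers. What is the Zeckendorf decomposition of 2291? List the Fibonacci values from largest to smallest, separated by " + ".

1597 + 610 + 55 + 21 + 8

Repeatedly subtract the largest Fibonacci number that fits:
largest Fibonacci ≤ 2291 is 1597; 2291 − 1597 = 694
largest Fibonacci ≤ 694 is 610; 694 − 610 = 84
largest Fibonacci ≤ 84 is 55; 84 − 55 = 29
largest Fibonacci ≤ 29 is 21; 29 − 21 = 8
largest Fibonacci ≤ 8 is 8; 8 − 8 = 0
So 2291 = 1597 + 610 + 55 + 21 + 8, with no two terms consecutive in the sequence.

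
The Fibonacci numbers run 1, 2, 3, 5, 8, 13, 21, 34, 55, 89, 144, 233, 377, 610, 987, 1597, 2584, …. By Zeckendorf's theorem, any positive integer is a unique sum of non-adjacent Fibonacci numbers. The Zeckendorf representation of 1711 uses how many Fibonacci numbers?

5

1597 ≤ 1711 < 2584, so take 1597; remainder 114
89 ≤ 114 < 144, so take 89; remainder 25
21 ≤ 25 < 34, so take 21; remainder 4
3 ≤ 4 < 5, so take 3; remainder 1
1 ≤ 1 < 2, so take 1; remainder 0
1711 = 1597 + 89 + 21 + 3 + 1, which has 5 terms.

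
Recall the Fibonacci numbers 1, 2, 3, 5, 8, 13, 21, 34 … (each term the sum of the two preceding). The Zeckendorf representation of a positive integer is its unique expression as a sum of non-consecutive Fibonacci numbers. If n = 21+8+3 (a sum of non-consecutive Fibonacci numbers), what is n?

32

21+8+3 = 32.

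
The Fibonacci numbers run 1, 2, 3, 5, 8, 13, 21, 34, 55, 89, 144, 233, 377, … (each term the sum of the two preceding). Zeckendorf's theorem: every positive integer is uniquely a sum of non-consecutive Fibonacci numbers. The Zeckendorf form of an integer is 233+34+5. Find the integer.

233+34+5 = 272.

272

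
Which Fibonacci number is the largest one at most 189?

144 ≤ 189 < 233, so the largest Fibonacci number not exceeding 189 is 144.

144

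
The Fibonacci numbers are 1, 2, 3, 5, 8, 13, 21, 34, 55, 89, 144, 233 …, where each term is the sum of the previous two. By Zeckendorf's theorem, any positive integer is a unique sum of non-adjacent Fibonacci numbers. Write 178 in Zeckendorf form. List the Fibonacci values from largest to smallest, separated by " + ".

subtract 144 from 178: 34 remains
subtract 34 from 34: 0 remains
So 178 = 144 + 34, with no two terms consecutive in the sequence.

144 + 34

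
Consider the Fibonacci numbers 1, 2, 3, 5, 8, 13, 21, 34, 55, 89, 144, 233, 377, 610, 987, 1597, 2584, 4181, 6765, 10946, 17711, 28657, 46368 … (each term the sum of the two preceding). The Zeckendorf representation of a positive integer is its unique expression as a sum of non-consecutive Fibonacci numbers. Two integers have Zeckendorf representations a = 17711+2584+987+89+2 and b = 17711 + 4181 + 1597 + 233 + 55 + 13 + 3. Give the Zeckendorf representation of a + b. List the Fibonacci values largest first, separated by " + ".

The two numbers are 21373 and 23793, so their sum is 45166.
45166: greatest Fibonacci not exceeding it is 28657, leaving 16509
16509: greatest Fibonacci not exceeding it is 10946, leaving 5563
5563: greatest Fibonacci not exceeding it is 4181, leaving 1382
1382: greatest Fibonacci not exceeding it is 987, leaving 395
395: greatest Fibonacci not exceeding it is 377, leaving 18
18: greatest Fibonacci not exceeding it is 13, leaving 5
5: greatest Fibonacci not exceeding it is 5, leaving 0

28657 + 10946 + 4181 + 987 + 377 + 13 + 5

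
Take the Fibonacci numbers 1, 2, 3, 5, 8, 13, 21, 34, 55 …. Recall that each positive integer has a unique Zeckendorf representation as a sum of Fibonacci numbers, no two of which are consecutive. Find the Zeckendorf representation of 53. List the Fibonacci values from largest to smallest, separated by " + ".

34 + 13 + 5 + 1

Repeatedly subtract the largest Fibonacci number that fits:
subtract 34 from 53: 19 remains
subtract 13 from 19: 6 remains
subtract 5 from 6: 1 remains
subtract 1 from 1: 0 remains
So 53 = 34 + 13 + 5 + 1, with no two terms consecutive in the sequence.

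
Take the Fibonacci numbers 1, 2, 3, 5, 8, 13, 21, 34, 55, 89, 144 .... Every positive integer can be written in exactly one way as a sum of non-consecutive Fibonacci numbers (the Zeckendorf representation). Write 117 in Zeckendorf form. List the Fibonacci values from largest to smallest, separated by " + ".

89 + 21 + 5 + 2

Greedily peel off the largest Fibonacci term at each step:
subtract 89 from 117: 28 remains
subtract 21 from 28: 7 remains
subtract 5 from 7: 2 remains
subtract 2 from 2: 0 remains
So 117 = 89 + 21 + 5 + 2, with no two terms consecutive in the sequence.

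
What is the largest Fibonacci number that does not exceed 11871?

10946

10946 ≤ 11871 < 17711, so the largest Fibonacci number not exceeding 11871 is 10946.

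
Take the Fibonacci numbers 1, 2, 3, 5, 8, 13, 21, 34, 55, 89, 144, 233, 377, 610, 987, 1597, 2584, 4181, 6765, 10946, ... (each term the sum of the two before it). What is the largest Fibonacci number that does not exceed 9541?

6765 ≤ 9541 < 10946, so the largest Fibonacci number not exceeding 9541 is 6765.

6765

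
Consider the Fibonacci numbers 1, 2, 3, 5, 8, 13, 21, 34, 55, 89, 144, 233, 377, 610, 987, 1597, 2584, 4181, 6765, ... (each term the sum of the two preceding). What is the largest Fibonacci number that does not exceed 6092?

4181

4181 ≤ 6092 < 6765, so the largest Fibonacci number not exceeding 6092 is 4181.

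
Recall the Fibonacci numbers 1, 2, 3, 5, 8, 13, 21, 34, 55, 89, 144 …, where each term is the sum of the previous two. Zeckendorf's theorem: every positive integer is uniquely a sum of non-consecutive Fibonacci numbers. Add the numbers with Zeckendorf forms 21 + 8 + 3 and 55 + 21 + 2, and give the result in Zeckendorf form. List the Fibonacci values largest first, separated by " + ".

89 + 21

The two numbers are 32 and 78, so their sum is 110.
subtract 89 from 110: 21 remains
subtract 21 from 21: 0 remains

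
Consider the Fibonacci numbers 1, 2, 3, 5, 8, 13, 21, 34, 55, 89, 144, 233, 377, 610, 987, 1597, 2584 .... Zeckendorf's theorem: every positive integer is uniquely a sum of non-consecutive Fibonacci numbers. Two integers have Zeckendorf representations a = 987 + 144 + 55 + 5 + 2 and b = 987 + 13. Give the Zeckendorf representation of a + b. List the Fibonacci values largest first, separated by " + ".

The two numbers are 1193 and 1000, so their sum is 2193.
2193: greatest Fibonacci not exceeding it is 1597, leaving 596
596: greatest Fibonacci not exceeding it is 377, leaving 219
219: greatest Fibonacci not exceeding it is 144, leaving 75
75: greatest Fibonacci not exceeding it is 55, leaving 20
20: greatest Fibonacci not exceeding it is 13, leaving 7
7: greatest Fibonacci not exceeding it is 5, leaving 2
2: greatest Fibonacci not exceeding it is 2, leaving 0

1597 + 377 + 144 + 55 + 13 + 5 + 2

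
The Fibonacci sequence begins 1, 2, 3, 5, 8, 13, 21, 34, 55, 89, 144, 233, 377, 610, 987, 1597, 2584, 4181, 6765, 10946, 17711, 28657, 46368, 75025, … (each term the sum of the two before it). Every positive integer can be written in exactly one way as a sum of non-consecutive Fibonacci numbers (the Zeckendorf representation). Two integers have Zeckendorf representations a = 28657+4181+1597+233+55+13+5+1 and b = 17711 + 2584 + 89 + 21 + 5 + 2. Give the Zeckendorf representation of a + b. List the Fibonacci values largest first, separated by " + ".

The two numbers are 34742 and 20412, so their sum is 55154.
Greedy algorithm:
46368 ≤ 55154 < 75025, so take 46368; remainder 8786
6765 ≤ 8786 < 10946, so take 6765; remainder 2021
1597 ≤ 2021 < 2584, so take 1597; remainder 424
377 ≤ 424 < 610, so take 377; remainder 47
34 ≤ 47 < 55, so take 34; remainder 13
13 ≤ 13 < 21, so take 13; remainder 0

46368 + 6765 + 1597 + 377 + 34 + 13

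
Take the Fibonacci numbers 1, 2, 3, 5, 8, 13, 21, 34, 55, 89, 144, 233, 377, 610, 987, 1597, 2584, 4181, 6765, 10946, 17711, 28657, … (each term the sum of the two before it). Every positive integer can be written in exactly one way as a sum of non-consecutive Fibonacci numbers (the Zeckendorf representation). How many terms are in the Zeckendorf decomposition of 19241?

6

largest Fibonacci ≤ 19241 is 17711; 19241 − 17711 = 1530
largest Fibonacci ≤ 1530 is 987; 1530 − 987 = 543
largest Fibonacci ≤ 543 is 377; 543 − 377 = 166
largest Fibonacci ≤ 166 is 144; 166 − 144 = 22
largest Fibonacci ≤ 22 is 21; 22 − 21 = 1
largest Fibonacci ≤ 1 is 1; 1 − 1 = 0
19241 = 17711 + 987 + 377 + 144 + 21 + 1, which has 6 terms.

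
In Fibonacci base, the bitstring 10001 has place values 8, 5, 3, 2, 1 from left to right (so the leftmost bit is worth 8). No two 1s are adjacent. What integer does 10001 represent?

Summing the place values of the 1 bits: 8 + 1 = 9.

9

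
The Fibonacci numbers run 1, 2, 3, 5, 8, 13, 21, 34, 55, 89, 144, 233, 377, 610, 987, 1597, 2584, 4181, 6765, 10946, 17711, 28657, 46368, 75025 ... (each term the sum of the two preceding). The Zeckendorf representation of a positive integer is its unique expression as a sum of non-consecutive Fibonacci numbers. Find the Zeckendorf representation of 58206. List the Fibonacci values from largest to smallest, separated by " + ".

Repeatedly subtract the largest Fibonacci number that fits:
58206: greatest Fibonacci not exceeding it is 46368, leaving 11838
11838: greatest Fibonacci not exceeding it is 10946, leaving 892
892: greatest Fibonacci not exceeding it is 610, leaving 282
282: greatest Fibonacci not exceeding it is 233, leaving 49
49: greatest Fibonacci not exceeding it is 34, leaving 15
15: greatest Fibonacci not exceeding it is 13, leaving 2
2: greatest Fibonacci not exceeding it is 2, leaving 0
So 58206 = 46368 + 10946 + 610 + 233 + 34 + 13 + 2, with no two terms consecutive in the sequence.

46368 + 10946 + 610 + 233 + 34 + 13 + 2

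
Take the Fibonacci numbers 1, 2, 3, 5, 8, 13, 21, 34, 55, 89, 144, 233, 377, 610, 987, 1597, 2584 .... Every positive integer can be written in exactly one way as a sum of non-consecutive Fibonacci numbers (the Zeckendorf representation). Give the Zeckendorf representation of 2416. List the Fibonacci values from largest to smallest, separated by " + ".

2416: greatest Fibonacci not exceeding it is 1597, leaving 819
819: greatest Fibonacci not exceeding it is 610, leaving 209
209: greatest Fibonacci not exceeding it is 144, leaving 65
65: greatest Fibonacci not exceeding it is 55, leaving 10
10: greatest Fibonacci not exceeding it is 8, leaving 2
2: greatest Fibonacci not exceeding it is 2, leaving 0
So 2416 = 1597 + 610 + 144 + 55 + 8 + 2, with no two terms consecutive in the sequence.

1597 + 610 + 144 + 55 + 8 + 2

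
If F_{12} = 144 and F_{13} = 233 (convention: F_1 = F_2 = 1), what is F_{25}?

75025

By F_{2k+1} = F_k² + F_{k+1}²: F_{25} = 144² + 233² = 20736 + 54289 = 75025.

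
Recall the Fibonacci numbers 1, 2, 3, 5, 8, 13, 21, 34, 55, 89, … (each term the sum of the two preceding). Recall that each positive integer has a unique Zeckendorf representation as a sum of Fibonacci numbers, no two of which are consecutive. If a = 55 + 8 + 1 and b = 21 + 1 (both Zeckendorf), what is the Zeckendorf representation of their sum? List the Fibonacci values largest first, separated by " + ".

55 + 21 + 8 + 2

The two numbers are 64 and 22, so their sum is 86.
86 − 55 = 31
31 − 21 = 10
10 − 8 = 2
2 − 2 = 0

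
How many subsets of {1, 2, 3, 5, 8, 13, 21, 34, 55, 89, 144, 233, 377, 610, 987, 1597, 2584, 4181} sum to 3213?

Starting from the Zeckendorf form and repeatedly splitting a term F_k into F_{k−1} + F_{k−2} (when neither is already used) reaches every representation.
3213 = 2584+610+13+5+1 = 2584+610+13+3+2+1 = 2584+377+233+13+5+1 = 1597+987+610+13+5+1 = 2584+610+8+5+3+2+1 = … (21 more), for 26 in all.

26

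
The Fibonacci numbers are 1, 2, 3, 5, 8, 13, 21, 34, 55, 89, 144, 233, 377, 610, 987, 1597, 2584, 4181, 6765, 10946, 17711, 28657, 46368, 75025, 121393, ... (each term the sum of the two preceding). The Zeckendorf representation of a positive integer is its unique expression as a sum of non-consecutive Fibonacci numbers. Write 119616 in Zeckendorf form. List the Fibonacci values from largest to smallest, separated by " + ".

largest Fibonacci ≤ 119616 is 75025; 119616 − 75025 = 44591
largest Fibonacci ≤ 44591 is 28657; 44591 − 28657 = 15934
largest Fibonacci ≤ 15934 is 10946; 15934 − 10946 = 4988
largest Fibonacci ≤ 4988 is 4181; 4988 − 4181 = 807
largest Fibonacci ≤ 807 is 610; 807 − 610 = 197
largest Fibonacci ≤ 197 is 144; 197 − 144 = 53
largest Fibonacci ≤ 53 is 34; 53 − 34 = 19
largest Fibonacci ≤ 19 is 13; 19 − 13 = 6
largest Fibonacci ≤ 6 is 5; 6 − 5 = 1
largest Fibonacci ≤ 1 is 1; 1 − 1 = 0
So 119616 = 75025 + 28657 + 10946 + 4181 + 610 + 144 + 34 + 13 + 5 + 1, with no two terms consecutive in the sequence.

75025 + 28657 + 10946 + 4181 + 610 + 144 + 34 + 13 + 5 + 1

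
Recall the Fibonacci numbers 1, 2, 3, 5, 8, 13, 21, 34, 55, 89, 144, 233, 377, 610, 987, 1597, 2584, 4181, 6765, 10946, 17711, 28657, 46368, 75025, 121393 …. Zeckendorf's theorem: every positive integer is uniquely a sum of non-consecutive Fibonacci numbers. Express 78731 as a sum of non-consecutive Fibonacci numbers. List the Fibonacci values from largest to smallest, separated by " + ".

75025 + 2584 + 987 + 89 + 34 + 8 + 3 + 1

75025 ≤ 78731 < 121393, so take 75025; remainder 3706
2584 ≤ 3706 < 4181, so take 2584; remainder 1122
987 ≤ 1122 < 1597, so take 987; remainder 135
89 ≤ 135 < 144, so take 89; remainder 46
34 ≤ 46 < 55, so take 34; remainder 12
8 ≤ 12 < 13, so take 8; remainder 4
3 ≤ 4 < 5, so take 3; remainder 1
1 ≤ 1 < 2, so take 1; remainder 0
So 78731 = 75025 + 2584 + 987 + 89 + 34 + 8 + 3 + 1, with no two terms consecutive in the sequence.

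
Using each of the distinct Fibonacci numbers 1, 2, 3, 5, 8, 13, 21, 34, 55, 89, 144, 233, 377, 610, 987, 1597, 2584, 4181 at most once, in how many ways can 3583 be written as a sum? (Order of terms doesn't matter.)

9

Starting from the Zeckendorf form and repeatedly splitting a term F_k into F_{k−1} + F_{k−2} (when neither is already used) reaches every representation.
3583 = 2584+987+8+3+1 = 2584+610+377+8+3+1 = 2584+610+233+144+8+3+1 = 1597+987+610+377+8+3+1 = 2584+610+233+89+55+8+3+1 = … (4 more), for 9 in all.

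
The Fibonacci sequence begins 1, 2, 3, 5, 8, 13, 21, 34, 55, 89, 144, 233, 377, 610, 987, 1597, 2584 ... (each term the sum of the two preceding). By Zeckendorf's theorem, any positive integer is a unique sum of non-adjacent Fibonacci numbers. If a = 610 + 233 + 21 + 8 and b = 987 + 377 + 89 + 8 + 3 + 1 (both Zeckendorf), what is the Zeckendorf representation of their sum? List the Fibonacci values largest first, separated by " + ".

The two numbers are 872 and 1465, so their sum is 2337.
2337: greatest Fibonacci not exceeding it is 1597, leaving 740
740: greatest Fibonacci not exceeding it is 610, leaving 130
130: greatest Fibonacci not exceeding it is 89, leaving 41
41: greatest Fibonacci not exceeding it is 34, leaving 7
7: greatest Fibonacci not exceeding it is 5, leaving 2
2: greatest Fibonacci not exceeding it is 2, leaving 0

1597 + 610 + 89 + 34 + 5 + 2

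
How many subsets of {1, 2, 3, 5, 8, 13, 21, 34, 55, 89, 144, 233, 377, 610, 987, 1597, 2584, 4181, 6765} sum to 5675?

18

Each representation comes from the Zeckendorf form by replacing some F_k with F_{k−1} + F_{k−2} where possible.
5675 = 4181+987+377+89+34+5+2 = 4181+987+377+89+21+13+5+2 = 4181+987+233+144+89+34+5+2 = 2584+1597+987+377+89+34+5+2 = 4181+987+377+55+34+21+13+5+2 = … (13 more), for 18 in all.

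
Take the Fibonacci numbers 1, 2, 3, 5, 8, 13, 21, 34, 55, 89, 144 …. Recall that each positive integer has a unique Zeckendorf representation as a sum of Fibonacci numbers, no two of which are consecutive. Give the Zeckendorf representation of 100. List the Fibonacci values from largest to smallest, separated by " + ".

Greedily peel off the largest Fibonacci term at each step:
100 − 89 = 11
11 − 8 = 3
3 − 3 = 0
So 100 = 89 + 8 + 3, with no two terms consecutive in the sequence.

89 + 8 + 3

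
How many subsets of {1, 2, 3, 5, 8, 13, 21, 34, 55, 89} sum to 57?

4

Each representation comes from the Zeckendorf form by replacing some F_k with F_{k−1} + F_{k−2} where possible.
57 = 55+2 = 34+21+2 = 34+13+8+2 = 34+13+5+3+2 — 4 representations.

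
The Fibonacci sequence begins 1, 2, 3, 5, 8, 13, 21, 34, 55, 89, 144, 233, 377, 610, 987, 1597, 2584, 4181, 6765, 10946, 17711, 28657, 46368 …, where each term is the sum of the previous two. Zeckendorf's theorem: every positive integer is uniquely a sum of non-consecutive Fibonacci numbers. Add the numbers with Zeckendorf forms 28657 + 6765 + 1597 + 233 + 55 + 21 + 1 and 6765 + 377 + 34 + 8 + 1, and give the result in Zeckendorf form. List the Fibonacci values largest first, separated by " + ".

28657 + 10946 + 4181 + 610 + 89 + 21 + 8 + 2

The two numbers are 37329 and 7185, so their sum is 44514.
largest Fibonacci ≤ 44514 is 28657; 44514 − 28657 = 15857
largest Fibonacci ≤ 15857 is 10946; 15857 − 10946 = 4911
largest Fibonacci ≤ 4911 is 4181; 4911 − 4181 = 730
largest Fibonacci ≤ 730 is 610; 730 − 610 = 120
largest Fibonacci ≤ 120 is 89; 120 − 89 = 31
largest Fibonacci ≤ 31 is 21; 31 − 21 = 10
largest Fibonacci ≤ 10 is 8; 10 − 8 = 2
largest Fibonacci ≤ 2 is 2; 2 − 2 = 0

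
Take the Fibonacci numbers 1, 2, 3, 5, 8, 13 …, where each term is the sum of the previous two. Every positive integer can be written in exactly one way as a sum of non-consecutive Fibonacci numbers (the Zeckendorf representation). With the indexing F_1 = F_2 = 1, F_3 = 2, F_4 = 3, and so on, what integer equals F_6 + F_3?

10

F_6 + F_3 = 8 + 2 = 10.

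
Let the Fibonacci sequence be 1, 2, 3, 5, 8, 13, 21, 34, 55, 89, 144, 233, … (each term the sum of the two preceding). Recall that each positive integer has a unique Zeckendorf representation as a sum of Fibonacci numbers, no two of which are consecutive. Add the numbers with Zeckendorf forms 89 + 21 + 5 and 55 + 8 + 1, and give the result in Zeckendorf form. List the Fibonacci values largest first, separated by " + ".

The two numbers are 115 and 64, so their sum is 179.
179 − 144 = 35
35 − 34 = 1
1 − 1 = 0

144 + 34 + 1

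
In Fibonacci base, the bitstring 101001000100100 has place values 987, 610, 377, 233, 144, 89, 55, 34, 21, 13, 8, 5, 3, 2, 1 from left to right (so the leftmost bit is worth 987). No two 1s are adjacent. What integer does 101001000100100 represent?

Summing the place values of the 1 bits: 987 + 377 + 89 + 13 + 3 = 1469.

1469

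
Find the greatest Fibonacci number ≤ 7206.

6765

6765 ≤ 7206 < 10946, so the largest Fibonacci number not exceeding 7206 is 6765.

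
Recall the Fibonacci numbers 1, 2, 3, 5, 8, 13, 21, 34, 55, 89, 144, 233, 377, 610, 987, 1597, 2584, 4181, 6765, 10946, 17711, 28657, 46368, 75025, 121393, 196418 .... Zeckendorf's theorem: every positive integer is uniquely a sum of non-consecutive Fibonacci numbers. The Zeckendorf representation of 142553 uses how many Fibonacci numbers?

142553: greatest Fibonacci not exceeding it is 121393, leaving 21160
21160: greatest Fibonacci not exceeding it is 17711, leaving 3449
3449: greatest Fibonacci not exceeding it is 2584, leaving 865
865: greatest Fibonacci not exceeding it is 610, leaving 255
255: greatest Fibonacci not exceeding it is 233, leaving 22
22: greatest Fibonacci not exceeding it is 21, leaving 1
1: greatest Fibonacci not exceeding it is 1, leaving 0
142553 = 121393 + 17711 + 2584 + 610 + 233 + 21 + 1, which has 7 terms.

7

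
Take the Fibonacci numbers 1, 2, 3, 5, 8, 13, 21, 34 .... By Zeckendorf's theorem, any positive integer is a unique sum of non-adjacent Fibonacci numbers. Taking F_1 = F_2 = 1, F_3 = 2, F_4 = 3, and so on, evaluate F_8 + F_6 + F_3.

31

F_8 + F_6 + F_3 = 21 + 8 + 2 = 31.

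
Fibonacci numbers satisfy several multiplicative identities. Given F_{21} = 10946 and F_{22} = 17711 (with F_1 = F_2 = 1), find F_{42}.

267914296

By the doubling identity F_{2k} = F_k(2F_{k+1} − F_k): F_{42} = 10946·(2·17711 − 10946) = 10946·24476 = 267914296.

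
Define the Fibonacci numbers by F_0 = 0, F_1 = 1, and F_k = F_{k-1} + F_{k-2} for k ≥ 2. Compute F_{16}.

Iterating the recurrence up to F_{9} = 34 and F_{8} = 21:
F_{10} = F_{9} + F_{8} = 34 + 21 = 55
F_{11} = F_{10} + F_{9} = 55 + 34 = 89
F_{12} = F_{11} + F_{10} = 89 + 55 = 144
F_{13} = F_{12} + F_{11} = 144 + 89 = 233
F_{14} = F_{13} + F_{12} = 233 + 144 = 377
F_{15} = F_{14} + F_{13} = 377 + 233 = 610
F_{16} = F_{15} + F_{14} = 610 + 377 = 987

987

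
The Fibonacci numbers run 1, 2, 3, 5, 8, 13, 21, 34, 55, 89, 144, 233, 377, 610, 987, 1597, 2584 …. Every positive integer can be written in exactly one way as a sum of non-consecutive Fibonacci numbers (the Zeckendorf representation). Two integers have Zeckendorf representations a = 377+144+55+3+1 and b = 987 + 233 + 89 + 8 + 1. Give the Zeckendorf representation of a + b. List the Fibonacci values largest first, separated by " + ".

The two numbers are 580 and 1318, so their sum is 1898.
1898 − 1597 = 301
301 − 233 = 68
68 − 55 = 13
13 − 13 = 0

1597 + 233 + 55 + 13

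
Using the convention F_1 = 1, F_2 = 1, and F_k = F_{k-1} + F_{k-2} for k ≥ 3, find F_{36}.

14930352

Iterating the recurrence up to F_{28} = 317811 and F_{27} = 196418:
F_{29} = F_{28} + F_{27} = 317811 + 196418 = 514229
F_{30} = F_{29} + F_{28} = 514229 + 317811 = 832040
F_{31} = F_{30} + F_{29} = 832040 + 514229 = 1346269
F_{32} = F_{31} + F_{30} = 1346269 + 832040 = 2178309
F_{33} = F_{32} + F_{31} = 2178309 + 1346269 = 3524578
F_{34} = F_{33} + F_{32} = 3524578 + 2178309 = 5702887
F_{35} = F_{34} + F_{33} = 5702887 + 3524578 = 9227465
F_{36} = F_{35} + F_{34} = 9227465 + 5702887 = 14930352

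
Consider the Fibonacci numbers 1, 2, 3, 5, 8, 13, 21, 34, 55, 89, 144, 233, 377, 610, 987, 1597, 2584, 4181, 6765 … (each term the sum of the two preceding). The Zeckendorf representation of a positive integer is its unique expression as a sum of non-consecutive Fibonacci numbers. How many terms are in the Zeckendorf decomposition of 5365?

7

Greedily peel off the largest Fibonacci term at each step:
largest Fibonacci ≤ 5365 is 4181; 5365 − 4181 = 1184
largest Fibonacci ≤ 1184 is 987; 1184 − 987 = 197
largest Fibonacci ≤ 197 is 144; 197 − 144 = 53
largest Fibonacci ≤ 53 is 34; 53 − 34 = 19
largest Fibonacci ≤ 19 is 13; 19 − 13 = 6
largest Fibonacci ≤ 6 is 5; 6 − 5 = 1
largest Fibonacci ≤ 1 is 1; 1 − 1 = 0
5365 = 4181 + 987 + 144 + 34 + 13 + 5 + 1, which has 7 terms.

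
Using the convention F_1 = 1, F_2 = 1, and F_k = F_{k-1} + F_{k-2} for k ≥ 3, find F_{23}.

Iterating the recurrence up to F_{18} = 2584 and F_{17} = 1597:
F_{19} = F_{18} + F_{17} = 2584 + 1597 = 4181
F_{20} = F_{19} + F_{18} = 4181 + 2584 = 6765
F_{21} = F_{20} + F_{19} = 6765 + 4181 = 10946
F_{22} = F_{21} + F_{20} = 10946 + 6765 = 17711
F_{23} = F_{22} + F_{21} = 17711 + 10946 = 28657

28657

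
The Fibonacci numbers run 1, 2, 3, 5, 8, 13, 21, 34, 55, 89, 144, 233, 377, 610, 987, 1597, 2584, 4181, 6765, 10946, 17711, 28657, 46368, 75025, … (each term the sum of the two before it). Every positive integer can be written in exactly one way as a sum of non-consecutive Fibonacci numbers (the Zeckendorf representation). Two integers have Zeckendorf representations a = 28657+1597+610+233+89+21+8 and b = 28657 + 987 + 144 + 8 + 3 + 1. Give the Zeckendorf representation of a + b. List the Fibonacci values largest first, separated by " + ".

46368 + 10946 + 2584 + 987 + 89 + 34 + 5 + 2

The two numbers are 31215 and 29800, so their sum is 61015.
Greedy algorithm:
61015: greatest Fibonacci not exceeding it is 46368, leaving 14647
14647: greatest Fibonacci not exceeding it is 10946, leaving 3701
3701: greatest Fibonacci not exceeding it is 2584, leaving 1117
1117: greatest Fibonacci not exceeding it is 987, leaving 130
130: greatest Fibonacci not exceeding it is 89, leaving 41
41: greatest Fibonacci not exceeding it is 34, leaving 7
7: greatest Fibonacci not exceeding it is 5, leaving 2
2: greatest Fibonacci not exceeding it is 2, leaving 0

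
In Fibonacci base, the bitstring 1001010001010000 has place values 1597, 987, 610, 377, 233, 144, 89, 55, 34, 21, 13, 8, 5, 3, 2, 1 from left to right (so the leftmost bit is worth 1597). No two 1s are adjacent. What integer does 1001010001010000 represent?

2147

Summing the place values of the 1 bits: 1597 + 377 + 144 + 21 + 8 = 2147.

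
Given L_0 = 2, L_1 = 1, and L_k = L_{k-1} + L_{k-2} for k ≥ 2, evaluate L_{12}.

322

Iterating the recurrence up to L_{5} = 11 and L_{4} = 7:
L_{6} = L_{5} + L_{4} = 11 + 7 = 18
L_{7} = L_{6} + L_{5} = 18 + 11 = 29
L_{8} = L_{7} + L_{6} = 29 + 18 = 47
L_{9} = L_{8} + L_{7} = 47 + 29 = 76
L_{10} = L_{9} + L_{8} = 76 + 47 = 123
L_{11} = L_{10} + L_{9} = 123 + 76 = 199
L_{12} = L_{11} + L_{10} = 199 + 123 = 322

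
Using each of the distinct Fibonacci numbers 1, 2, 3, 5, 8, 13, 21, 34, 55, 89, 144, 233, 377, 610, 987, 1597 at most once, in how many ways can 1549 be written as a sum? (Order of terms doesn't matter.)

1549 = 987+377+144+34+5+2 = 987+377+144+21+13+5+2 = 987+377+89+55+34+5+2 = … (5 more), for 8 in all.

8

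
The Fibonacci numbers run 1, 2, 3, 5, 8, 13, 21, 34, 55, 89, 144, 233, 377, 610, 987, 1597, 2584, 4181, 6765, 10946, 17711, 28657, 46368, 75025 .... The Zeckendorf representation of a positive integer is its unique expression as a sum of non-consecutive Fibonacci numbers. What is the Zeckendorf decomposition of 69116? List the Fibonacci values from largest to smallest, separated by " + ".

Greedily peel off the largest Fibonacci term at each step:
largest Fibonacci ≤ 69116 is 46368; 69116 − 46368 = 22748
largest Fibonacci ≤ 22748 is 17711; 22748 − 17711 = 5037
largest Fibonacci ≤ 5037 is 4181; 5037 − 4181 = 856
largest Fibonacci ≤ 856 is 610; 856 − 610 = 246
largest Fibonacci ≤ 246 is 233; 246 − 233 = 13
largest Fibonacci ≤ 13 is 13; 13 − 13 = 0
So 69116 = 46368 + 17711 + 4181 + 610 + 233 + 13, with no two terms consecutive in the sequence.

46368 + 17711 + 4181 + 610 + 233 + 13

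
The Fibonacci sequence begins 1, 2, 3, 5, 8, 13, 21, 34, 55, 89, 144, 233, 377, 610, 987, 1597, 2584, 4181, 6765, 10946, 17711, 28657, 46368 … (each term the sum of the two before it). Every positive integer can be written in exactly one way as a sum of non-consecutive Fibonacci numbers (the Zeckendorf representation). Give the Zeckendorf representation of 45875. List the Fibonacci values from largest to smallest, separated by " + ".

largest Fibonacci ≤ 45875 is 28657; 45875 − 28657 = 17218
largest Fibonacci ≤ 17218 is 10946; 17218 − 10946 = 6272
largest Fibonacci ≤ 6272 is 4181; 6272 − 4181 = 2091
largest Fibonacci ≤ 2091 is 1597; 2091 − 1597 = 494
largest Fibonacci ≤ 494 is 377; 494 − 377 = 117
largest Fibonacci ≤ 117 is 89; 117 − 89 = 28
largest Fibonacci ≤ 28 is 21; 28 − 21 = 7
largest Fibonacci ≤ 7 is 5; 7 − 5 = 2
largest Fibonacci ≤ 2 is 2; 2 − 2 = 0
So 45875 = 28657 + 10946 + 4181 + 1597 + 377 + 89 + 21 + 5 + 2, with no two terms consecutive in the sequence.

28657 + 10946 + 4181 + 1597 + 377 + 89 + 21 + 5 + 2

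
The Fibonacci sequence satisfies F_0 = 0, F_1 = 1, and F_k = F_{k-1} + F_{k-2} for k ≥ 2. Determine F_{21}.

10946

Iterating the recurrence up to F_{16} = 987 and F_{15} = 610:
F_{17} = F_{16} + F_{15} = 987 + 610 = 1597
F_{18} = F_{17} + F_{16} = 1597 + 987 = 2584
F_{19} = F_{18} + F_{17} = 2584 + 1597 = 4181
F_{20} = F_{19} + F_{18} = 4181 + 2584 = 6765
F_{21} = F_{20} + F_{19} = 6765 + 4181 = 10946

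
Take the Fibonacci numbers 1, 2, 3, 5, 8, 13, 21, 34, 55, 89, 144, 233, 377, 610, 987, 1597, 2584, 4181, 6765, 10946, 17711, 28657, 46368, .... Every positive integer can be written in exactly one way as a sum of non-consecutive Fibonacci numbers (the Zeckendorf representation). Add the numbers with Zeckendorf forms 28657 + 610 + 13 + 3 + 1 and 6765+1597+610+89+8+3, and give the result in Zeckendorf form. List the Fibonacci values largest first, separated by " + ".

28657 + 6765 + 2584 + 233 + 89 + 21 + 5 + 2

The two numbers are 29284 and 9072, so their sum is 38356.
Greedily peel off the largest Fibonacci term at each step:
28657 ≤ 38356 < 46368, so take 28657; remainder 9699
6765 ≤ 9699 < 10946, so take 6765; remainder 2934
2584 ≤ 2934 < 4181, so take 2584; remainder 350
233 ≤ 350 < 377, so take 233; remainder 117
89 ≤ 117 < 144, so take 89; remainder 28
21 ≤ 28 < 34, so take 21; remainder 7
5 ≤ 7 < 8, so take 5; remainder 2
2 ≤ 2 < 3, so take 2; remainder 0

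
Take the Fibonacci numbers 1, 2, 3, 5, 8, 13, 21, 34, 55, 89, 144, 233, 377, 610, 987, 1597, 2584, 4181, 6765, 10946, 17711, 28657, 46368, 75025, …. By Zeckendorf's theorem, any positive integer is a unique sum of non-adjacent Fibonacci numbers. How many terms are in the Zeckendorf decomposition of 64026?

Greedily peel off the largest Fibonacci term at each step:
64026: greatest Fibonacci not exceeding it is 46368, leaving 17658
17658: greatest Fibonacci not exceeding it is 10946, leaving 6712
6712: greatest Fibonacci not exceeding it is 4181, leaving 2531
2531: greatest Fibonacci not exceeding it is 1597, leaving 934
934: greatest Fibonacci not exceeding it is 610, leaving 324
324: greatest Fibonacci not exceeding it is 233, leaving 91
91: greatest Fibonacci not exceeding it is 89, leaving 2
2: greatest Fibonacci not exceeding it is 2, leaving 0
64026 = 46368 + 10946 + 4181 + 1597 + 610 + 233 + 89 + 2, which has 8 terms.

8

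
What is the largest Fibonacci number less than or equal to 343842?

317811 ≤ 343842 < 514229, so the largest Fibonacci number not exceeding 343842 is 317811.

317811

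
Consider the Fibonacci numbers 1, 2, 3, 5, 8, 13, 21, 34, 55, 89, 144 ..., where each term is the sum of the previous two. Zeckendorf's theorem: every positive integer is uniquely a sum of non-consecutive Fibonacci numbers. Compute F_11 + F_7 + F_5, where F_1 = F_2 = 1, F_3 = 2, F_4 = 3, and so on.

F_11 + F_7 + F_5 = 89 + 13 + 5 = 107.

107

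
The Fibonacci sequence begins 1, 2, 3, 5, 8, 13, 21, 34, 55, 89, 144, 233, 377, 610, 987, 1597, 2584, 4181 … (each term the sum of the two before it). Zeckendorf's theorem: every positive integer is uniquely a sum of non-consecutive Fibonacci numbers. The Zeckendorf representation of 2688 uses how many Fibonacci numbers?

4

take 2584 (≤ 2688); 2688 − 2584 = 104
take 89 (≤ 104); 104 − 89 = 15
take 13 (≤ 15); 15 − 13 = 2
take 2 (≤ 2); 2 − 2 = 0
2688 = 2584 + 89 + 13 + 2, which has 4 terms.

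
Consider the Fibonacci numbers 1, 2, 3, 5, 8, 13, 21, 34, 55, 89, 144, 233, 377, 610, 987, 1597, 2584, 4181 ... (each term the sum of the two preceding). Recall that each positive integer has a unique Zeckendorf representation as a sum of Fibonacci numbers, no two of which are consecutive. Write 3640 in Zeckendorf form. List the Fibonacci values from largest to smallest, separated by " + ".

Greedily peel off the largest Fibonacci term at each step:
3640 − 2584 = 1056
1056 − 987 = 69
69 − 55 = 14
14 − 13 = 1
1 − 1 = 0
So 3640 = 2584 + 987 + 55 + 13 + 1, with no two terms consecutive in the sequence.

2584 + 987 + 55 + 13 + 1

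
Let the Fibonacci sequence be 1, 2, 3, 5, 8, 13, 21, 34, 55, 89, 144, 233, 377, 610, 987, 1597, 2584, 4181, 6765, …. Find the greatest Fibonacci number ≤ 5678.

4181 ≤ 5678 < 6765, so the largest Fibonacci number not exceeding 5678 is 4181.

4181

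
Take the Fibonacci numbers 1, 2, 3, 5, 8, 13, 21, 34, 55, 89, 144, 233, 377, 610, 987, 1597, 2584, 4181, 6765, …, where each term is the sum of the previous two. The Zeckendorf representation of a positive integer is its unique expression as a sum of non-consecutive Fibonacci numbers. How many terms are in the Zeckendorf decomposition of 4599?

Greedy algorithm:
4181 ≤ 4599 < 6765, so take 4181; remainder 418
377 ≤ 418 < 610, so take 377; remainder 41
34 ≤ 41 < 55, so take 34; remainder 7
5 ≤ 7 < 8, so take 5; remainder 2
2 ≤ 2 < 3, so take 2; remainder 0
4599 = 4181 + 377 + 34 + 5 + 2, which has 5 terms.

5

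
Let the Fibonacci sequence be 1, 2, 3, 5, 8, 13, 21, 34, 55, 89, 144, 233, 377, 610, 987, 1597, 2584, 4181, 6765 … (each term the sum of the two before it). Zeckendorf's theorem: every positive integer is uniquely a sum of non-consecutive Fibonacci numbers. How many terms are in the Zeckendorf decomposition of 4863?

Repeatedly subtract the largest Fibonacci number that fits:
take 4181 (≤ 4863); 4863 − 4181 = 682
take 610 (≤ 682); 682 − 610 = 72
take 55 (≤ 72); 72 − 55 = 17
take 13 (≤ 17); 17 − 13 = 4
take 3 (≤ 4); 4 − 3 = 1
take 1 (≤ 1); 1 − 1 = 0
4863 = 4181 + 610 + 55 + 13 + 3 + 1, which has 6 terms.

6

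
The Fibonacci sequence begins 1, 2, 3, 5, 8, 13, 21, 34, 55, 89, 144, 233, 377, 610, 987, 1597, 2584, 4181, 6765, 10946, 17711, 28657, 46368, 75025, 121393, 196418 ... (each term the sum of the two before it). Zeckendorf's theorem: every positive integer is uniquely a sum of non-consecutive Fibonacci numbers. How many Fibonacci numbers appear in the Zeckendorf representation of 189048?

6

Greedily peel off the largest Fibonacci term at each step:
189048 − 121393 = 67655
67655 − 46368 = 21287
21287 − 17711 = 3576
3576 − 2584 = 992
992 − 987 = 5
5 − 5 = 0
189048 = 121393 + 46368 + 17711 + 2584 + 987 + 5, which has 6 terms.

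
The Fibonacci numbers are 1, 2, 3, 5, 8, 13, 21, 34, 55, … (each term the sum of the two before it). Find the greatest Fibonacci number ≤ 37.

34 ≤ 37 < 55, so the largest Fibonacci number not exceeding 37 is 34.

34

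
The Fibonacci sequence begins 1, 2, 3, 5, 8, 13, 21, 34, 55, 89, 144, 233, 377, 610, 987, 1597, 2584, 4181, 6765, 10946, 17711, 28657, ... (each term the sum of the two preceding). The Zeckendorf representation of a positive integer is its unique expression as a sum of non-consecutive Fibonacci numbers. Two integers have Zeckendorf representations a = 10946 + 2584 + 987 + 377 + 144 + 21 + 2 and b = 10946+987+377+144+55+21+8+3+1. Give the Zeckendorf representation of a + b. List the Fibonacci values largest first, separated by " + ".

The two numbers are 15061 and 12542, so their sum is 27603.
Greedy algorithm:
17711 ≤ 27603 < 28657, so take 17711; remainder 9892
6765 ≤ 9892 < 10946, so take 6765; remainder 3127
2584 ≤ 3127 < 4181, so take 2584; remainder 543
377 ≤ 543 < 610, so take 377; remainder 166
144 ≤ 166 < 233, so take 144; remainder 22
21 ≤ 22 < 34, so take 21; remainder 1
1 ≤ 1 < 2, so take 1; remainder 0

17711 + 6765 + 2584 + 377 + 144 + 21 + 1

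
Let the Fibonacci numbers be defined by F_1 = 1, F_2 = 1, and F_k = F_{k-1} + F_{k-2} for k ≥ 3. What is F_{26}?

121393

Iterating the recurrence up to F_{20} = 6765 and F_{19} = 4181:
F_{21} = F_{20} + F_{19} = 6765 + 4181 = 10946
F_{22} = F_{21} + F_{20} = 10946 + 6765 = 17711
F_{23} = F_{22} + F_{21} = 17711 + 10946 = 28657
F_{24} = F_{23} + F_{22} = 28657 + 17711 = 46368
F_{25} = F_{24} + F_{23} = 46368 + 28657 = 75025
F_{26} = F_{25} + F_{24} = 75025 + 46368 = 121393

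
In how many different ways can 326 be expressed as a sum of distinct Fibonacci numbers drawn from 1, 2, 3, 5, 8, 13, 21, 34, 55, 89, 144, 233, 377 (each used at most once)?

Starting from the Zeckendorf form and repeatedly splitting a term F_k into F_{k−1} + F_{k−2} (when neither is already used) reaches every representation.
326 = 233+89+3+1 = 233+55+34+3+1 = 233+55+21+13+3+1 = … (4 more), for 7 in all.

7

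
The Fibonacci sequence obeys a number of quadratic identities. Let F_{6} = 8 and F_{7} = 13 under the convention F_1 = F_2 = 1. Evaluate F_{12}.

By the doubling identity F_{2k} = F_k(2F_{k+1} − F_k): F_{12} = 8·(2·13 − 8) = 8·18 = 144.

144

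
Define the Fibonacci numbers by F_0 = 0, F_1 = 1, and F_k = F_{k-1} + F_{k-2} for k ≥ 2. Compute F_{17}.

Iterating the recurrence up to F_{11} = 89 and F_{10} = 55:
F_{12} = F_{11} + F_{10} = 89 + 55 = 144
F_{13} = F_{12} + F_{11} = 144 + 89 = 233
F_{14} = F_{13} + F_{12} = 233 + 144 = 377
F_{15} = F_{14} + F_{13} = 377 + 233 = 610
F_{16} = F_{15} + F_{14} = 610 + 377 = 987
F_{17} = F_{16} + F_{15} = 987 + 610 = 1597

1597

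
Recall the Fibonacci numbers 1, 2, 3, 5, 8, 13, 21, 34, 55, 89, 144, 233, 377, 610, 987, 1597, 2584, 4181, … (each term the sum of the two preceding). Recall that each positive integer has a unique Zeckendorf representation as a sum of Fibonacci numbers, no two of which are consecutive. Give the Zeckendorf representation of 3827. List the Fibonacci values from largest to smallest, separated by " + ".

3827 − 2584 = 1243
1243 − 987 = 256
256 − 233 = 23
23 − 21 = 2
2 − 2 = 0
So 3827 = 2584 + 987 + 233 + 21 + 2, with no two terms consecutive in the sequence.

2584 + 987 + 233 + 21 + 2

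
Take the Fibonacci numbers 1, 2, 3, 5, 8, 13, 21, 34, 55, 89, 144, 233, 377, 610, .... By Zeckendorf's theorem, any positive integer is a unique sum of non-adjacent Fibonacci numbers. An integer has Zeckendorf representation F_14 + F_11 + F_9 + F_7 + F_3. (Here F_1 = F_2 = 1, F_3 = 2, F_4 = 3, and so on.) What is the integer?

F_14 + F_11 + F_9 + F_7 + F_3 = 377 + 89 + 34 + 13 + 2 = 515.

515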